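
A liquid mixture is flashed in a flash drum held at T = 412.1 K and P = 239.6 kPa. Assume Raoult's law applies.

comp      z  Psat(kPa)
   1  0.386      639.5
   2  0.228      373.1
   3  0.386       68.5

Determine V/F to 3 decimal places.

V/F = 0.526

Raoult's law: Kᵢ = Pᵢˢᵃᵗ/P = Pᵢˢᵃᵗ/239.6.
  K_1 = 639.5/239.6 = 2.66903, K_2 = 373.1/239.6 = 1.55718, K_3 = 68.5/239.6 = 0.28589
Iterate (Newton) starting at V/F = 0.63:
  V/F = 0.630: g = -0.0930, g' = -0.945 → V/F = 0.532
  V/F = 0.532: g = -0.0049, g' = -0.855 → V/F = 0.526
Converged at V/F = 0.526.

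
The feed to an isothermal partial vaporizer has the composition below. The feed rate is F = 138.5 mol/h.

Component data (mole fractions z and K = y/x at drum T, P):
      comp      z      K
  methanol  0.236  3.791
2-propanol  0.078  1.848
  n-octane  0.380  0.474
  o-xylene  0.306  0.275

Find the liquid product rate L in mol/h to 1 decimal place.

Material balance + equilibrium reduce to Σ zᵢ(Kᵢ−1)/(1+V/F(Kᵢ−1)) = 0.
g(0) = ΣzᵢKᵢ − 1 = 0.303 and g(1) = 1 − Σzᵢ/Kᵢ = -1.019, so a root lies in (0, 1).
Newton–Raphson from V/F = 0.45:
  V/F = 0.450: g = -0.2513, g' = -0.925 → V/F = 0.178
  V/F = 0.178: g = 0.0217, g' = -1.202 → V/F = 0.197
Converged at V/F = 0.197.
Then V = V/F·F = 0.1969·138.5 = 27.3 mol/h and L = F − V = 111.2 mol/h.

L = 111.2 mol/h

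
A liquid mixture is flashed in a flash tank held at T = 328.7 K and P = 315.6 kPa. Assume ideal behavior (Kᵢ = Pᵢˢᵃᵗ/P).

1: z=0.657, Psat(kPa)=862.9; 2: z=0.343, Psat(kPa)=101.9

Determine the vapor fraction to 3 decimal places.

ψ = 0.772

Raoult's law: Kᵢ = Pᵢˢᵃᵗ/P = Pᵢˢᵃᵗ/315.6.
  K_1 = 862.9/315.6 = 2.73416, K_2 = 101.9/315.6 = 0.32288
Let ψ = V/F and solve Σ zᵢ(Kᵢ−1)/(1+ψ(Kᵢ−1)) = 0.
Check two-phase: ΣzᵢKᵢ = 1.907 > 1 and Σzᵢ/Kᵢ = 1.303 > 1, so g(0) = 0.907 > 0 and g(1) = -0.303 < 0.
Newton iteration, ψ⁰ = 0.5:
  ψ = 0.500: g = 0.2591, g' = -0.926 → ψ = 0.780
  ψ = 0.780: g = -0.0077, g' = -1.063 → ψ = 0.773
  ψ = 0.773: g = -0.0000, g' = -1.052 → ψ = 0.772
Converged at ψ = 0.772.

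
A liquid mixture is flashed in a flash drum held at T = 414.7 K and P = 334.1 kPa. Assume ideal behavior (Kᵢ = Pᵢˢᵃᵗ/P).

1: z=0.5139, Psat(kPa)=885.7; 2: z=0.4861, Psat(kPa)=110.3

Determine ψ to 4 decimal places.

ψ = 0.4727

Raoult's law: Kᵢ = Pᵢˢᵃᵗ/P = Pᵢˢᵃᵗ/334.1.
  K_1 = 885.7/334.1 = 2.651003, K_2 = 110.3/334.1 = 0.330141
Material balance + equilibrium reduce to Σ zᵢ(Kᵢ−1)/(1+ψ(Kᵢ−1)) = 0.
Feasibility: ΣzᵢKᵢ = 1.5228, Σzᵢ/Kᵢ = 1.6663 — both > 1, two phases present.
Binary case is linear: z₁(K₁−1)(1+ψ(K₂−1)) + z₂(K₂−1)(1+ψ(K₁−1)) = 0
⇒ ψ = [z₁(K₁−1)+z₂(K₂−1)] / [−(K₁−1)(K₂−1)] = 0.52283/1.10594 = 0.4727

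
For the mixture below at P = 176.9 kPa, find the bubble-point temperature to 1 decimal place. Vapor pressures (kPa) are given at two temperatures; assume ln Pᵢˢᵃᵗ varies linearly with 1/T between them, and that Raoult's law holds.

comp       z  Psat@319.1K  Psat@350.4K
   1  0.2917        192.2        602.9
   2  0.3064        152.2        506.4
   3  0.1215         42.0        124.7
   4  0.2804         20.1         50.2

T = 330.5 K

Bubble-point temperature: ΣzᵢPᵢˢᵃᵗ(T) = P. Interpolate ln Pᵢˢᵃᵗ = aᵢ + bᵢ/T.
  T = 319.1 K: ΣzᵢPᵢˢᵃᵗ = 113.44 kPa
  T = 350.4 K: ΣzᵢPᵢˢᵃᵗ = 360.25 kPa
  T = 334.8 K: ΣzᵢPᵢˢᵃᵗ = 207.98 kPa
  T = 327.0 K: ΣzᵢPᵢˢᵃᵗ = 155.00 kPa
  T = 330.9 K: ΣzᵢPᵢˢᵃᵗ = 179.85 kPa
  T = 328.9 K: ΣzᵢPᵢˢᵃᵗ = 166.72 kPa
Interpolating between 328.9 K and 330.9 K gives T ≈ 330.5 K.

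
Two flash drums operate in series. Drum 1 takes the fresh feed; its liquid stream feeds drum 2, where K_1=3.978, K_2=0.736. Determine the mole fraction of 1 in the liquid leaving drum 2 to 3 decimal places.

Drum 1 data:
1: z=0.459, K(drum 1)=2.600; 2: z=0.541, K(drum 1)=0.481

Drum 1:
Let ψ₁ = V/F and solve Σ zᵢ(Kᵢ−1)/(1+ψ₁(Kᵢ−1)) = 0.
g(0) = ΣzᵢKᵢ − 1 = 0.454 and g(1) = 1 − Σzᵢ/Kᵢ = -0.301, so a root lies in (0, 1).
Newton iteration, ψ₁⁰ = 0.5:
  ψ₁ = 0.500: g = 0.0288, g' = -0.628 → ψ₁ = 0.546
Converged at ψ₁ = 0.546.
Drum-1 compositions:
  1: x = 0.245, y = 0.637
  2: x = 0.755, y = 0.363
Drum-2 feed = drum-1 liquid: z₂ = (0.2449, 0.7551).
Drum 2:
Binary case is linear: z₁(K₁−1)(1+ψ₂(K₂−1)) + z₂(K₂−1)(1+ψ₂(K₁−1)) = 0
⇒ ψ₂ = [z₁(K₁−1)+z₂(K₂−1)] / [−(K₁−1)(K₂−1)] = 0.5301/0.7862 = 0.674
  1: x = 0.081, y = 0.324
  2: x = 0.919, y = 0.676

x_1 (drum 2) = 0.081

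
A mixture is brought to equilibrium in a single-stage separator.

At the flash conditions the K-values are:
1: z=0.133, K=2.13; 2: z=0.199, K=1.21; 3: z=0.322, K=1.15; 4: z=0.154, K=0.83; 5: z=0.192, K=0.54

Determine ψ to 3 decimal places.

ψ = 0.725

Rachford–Rice: g(ψ) = Σ zᵢ(Kᵢ−1)/(1+ψ(Kᵢ−1)) = 0.
Feasibility: ΣzᵢKᵢ = 1.126, Σzᵢ/Kᵢ = 1.048 — both > 1, two phases present.
Iterate (Newton) starting at ψ = 0.5:
  ψ = 0.500: g = 0.0355, g' = -0.157 → ψ = 0.726
  ψ = 0.726: g = -0.0002, g' = -0.161 → ψ = 0.725
Converged at ψ = 0.725.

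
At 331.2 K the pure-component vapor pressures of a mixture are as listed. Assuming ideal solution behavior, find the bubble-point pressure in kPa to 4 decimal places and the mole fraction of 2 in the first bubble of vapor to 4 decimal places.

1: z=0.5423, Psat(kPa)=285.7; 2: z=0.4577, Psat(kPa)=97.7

At the bubble point ψ → 0, so ΣzᵢKᵢ = 1 with Kᵢ = Pᵢˢᵃᵗ/P ⇒ P = ΣzᵢPᵢˢᵃᵗ.
P = 0.5423·285.7 + 0.4577·97.7 = 199.6524 kPa
yᵢ = zᵢPᵢˢᵃᵗ/P ⇒ y_2 = 0.4577·97.7/199.6524 = 0.2240

Pbub = 199.6524 kPa, y_2 = 0.2240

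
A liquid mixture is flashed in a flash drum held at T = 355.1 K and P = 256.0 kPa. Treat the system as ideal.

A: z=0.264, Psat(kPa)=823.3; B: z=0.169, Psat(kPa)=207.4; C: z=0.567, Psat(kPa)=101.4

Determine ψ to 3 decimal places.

Raoult's law: Kᵢ = Pᵢˢᵃᵗ/P = Pᵢˢᵃᵗ/256.0.
  K_A = 823.3/256.0 = 3.21602, K_B = 207.4/256.0 = 0.81016, K_C = 101.4/256.0 = 0.39609
Iterate (Newton) starting at ψ = 0.5:
  ψ = 0.500: g = -0.2485, g' = -0.724 → ψ = 0.157
  ψ = 0.157: g = 0.0230, g' = -0.973 → ψ = 0.180
  ψ = 0.180: g = 0.0005, g' = -0.929 → ψ = 0.181
Converged at ψ = 0.181.

ψ = 0.181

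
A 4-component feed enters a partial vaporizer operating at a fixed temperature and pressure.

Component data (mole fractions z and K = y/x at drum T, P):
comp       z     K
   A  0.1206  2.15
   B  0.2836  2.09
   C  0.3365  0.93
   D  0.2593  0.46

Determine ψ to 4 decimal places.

ψ = 0.7065

Rachford–Rice: g(ψ) = Σ zᵢ(Kᵢ−1)/(1+ψ(Kᵢ−1)) = 0.
Feasibility: ΣzᵢKᵢ = 1.2842, Σzᵢ/Kᵢ = 1.1173 — both > 1, two phases present.
Iterate (Newton) starting at ψ = 0.5:
  ψ = 0.5000: g = 0.07192, g' = -0.3491 → ψ = 0.7060
  ψ = 0.7060: g = 0.00016, g' = -0.3555 → ψ = 0.7065
Converged at ψ = 0.7065.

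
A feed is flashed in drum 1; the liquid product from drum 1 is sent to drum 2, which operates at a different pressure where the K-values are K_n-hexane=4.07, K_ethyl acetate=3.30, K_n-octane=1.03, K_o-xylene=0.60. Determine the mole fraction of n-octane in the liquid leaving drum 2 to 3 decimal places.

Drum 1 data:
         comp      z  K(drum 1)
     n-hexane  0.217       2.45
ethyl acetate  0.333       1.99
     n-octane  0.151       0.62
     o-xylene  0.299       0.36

x_n-octane (drum 2) = 0.190

Drum 1:
Let ψ₁ = V/F and solve Σ zᵢ(Kᵢ−1)/(1+ψ₁(Kᵢ−1)) = 0.
Feasibility: ΣzᵢKᵢ = 1.396, Σzᵢ/Kᵢ = 1.330 — both > 1, two phases present.
Newton iteration, ψ₁⁰ = 0.5:
  ψ₁ = 0.500: g = 0.0507, g' = -0.597 → ψ₁ = 0.585
  ψ₁ = 0.585: g = -0.0005, g' = -0.613 → ψ₁ = 0.584
Converged at ψ₁ = 0.584.
Drum-1 compositions:
  n-hexane: x = 0.118, y = 0.288
  ethyl acetate: x = 0.211, y = 0.420
  n-octane: x = 0.194, y = 0.120
  o-xylene: x = 0.477, y = 0.172
Drum-2 feed = drum-1 liquid: z₂ = (0.1175, 0.2110, 0.1941, 0.4774).
Drum 2:
Let ψ₂ = V/F and solve Σ zᵢ(Kᵢ−1)/(1+ψ₂(Kᵢ−1)) = 0.
Feasibility: ΣzᵢKᵢ = 1.661, Σzᵢ/Kᵢ = 1.077 — both > 1, two phases present.
Newton iteration, ψ₂⁰ = 0.5:
  ψ₂ = 0.500: g = 0.1351, g' = -0.533 → ψ₂ = 0.753
  ψ₂ = 0.753: g = 0.0189, g' = -0.407 → ψ₂ = 0.800
Converged at ψ₂ = 0.800.
  n-hexane: x = 0.034, y = 0.138
  ethyl acetate: x = 0.074, y = 0.245
  n-octane: x = 0.190, y = 0.195
  o-xylene: x = 0.702, y = 0.421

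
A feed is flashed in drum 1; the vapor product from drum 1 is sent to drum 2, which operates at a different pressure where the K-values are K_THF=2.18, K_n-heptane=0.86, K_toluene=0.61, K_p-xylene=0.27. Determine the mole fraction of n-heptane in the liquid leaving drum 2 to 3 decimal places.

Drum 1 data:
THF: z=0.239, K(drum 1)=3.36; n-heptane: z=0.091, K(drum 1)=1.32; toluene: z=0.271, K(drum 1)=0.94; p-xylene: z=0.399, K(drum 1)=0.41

Drum 1:
Iterate (Newton) starting at ψ₁ = 0.61:
  ψ₁ = 0.610: g = -0.1291, g' = -0.570 → ψ₁ = 0.384
  ψ₁ = 0.384: g = 0.0010, g' = -0.607 → ψ₁ = 0.385
Converged at ψ₁ = 0.385.
Drum-1 compositions:
  THF: x = 0.125, y = 0.421
  n-heptane: x = 0.081, y = 0.107
  toluene: x = 0.277, y = 0.261
  p-xylene: x = 0.516, y = 0.212
Drum-2 feed = drum-1 vapor: z₂ = (0.4206, 0.1069, 0.2608, 0.2117).
Drum 2:
Let ψ₂ = V/F and solve Σ zᵢ(Kᵢ−1)/(1+ψ₂(Kᵢ−1)) = 0.
Check two-phase: ΣzᵢKᵢ = 1.225 > 1 and Σzᵢ/Kᵢ = 1.529 > 1, so g(0) = 0.225 > 0 and g(1) = -0.529 < 0.
Newton–Raphson from ψ₂ = 0.54:
  ψ₂ = 0.540: g = -0.0970, g' = -0.592 → ψ₂ = 0.376
  ψ₂ = 0.376: g = -0.0043, g' = -0.552 → ψ₂ = 0.368
Converged at ψ₂ = 0.368.
  THF: x = 0.293, y = 0.639
  n-heptane: x = 0.113, y = 0.097
  toluene: x = 0.305, y = 0.186
  p-xylene: x = 0.290, y = 0.078

x_n-heptane (drum 2) = 0.113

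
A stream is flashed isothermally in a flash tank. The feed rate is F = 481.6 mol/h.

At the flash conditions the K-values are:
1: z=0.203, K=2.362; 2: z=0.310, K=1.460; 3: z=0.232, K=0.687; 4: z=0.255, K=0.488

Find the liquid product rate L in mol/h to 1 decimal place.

Let β = V/F and solve Σ zᵢ(Kᵢ−1)/(1+β(Kᵢ−1)) = 0.
Feasibility: ΣzᵢKᵢ = 1.216, Σzᵢ/Kᵢ = 1.159 — both > 1, two phases present.
Newton iteration, β⁰ = 0.5:
  β = 0.500: g = 0.0188, g' = -0.329 → β = 0.557
Converged at β = 0.557.
Then V = β·F = 0.5574·481.6 = 268.4 mol/h and L = F − V = 213.2 mol/h.

L = 213.2 mol/h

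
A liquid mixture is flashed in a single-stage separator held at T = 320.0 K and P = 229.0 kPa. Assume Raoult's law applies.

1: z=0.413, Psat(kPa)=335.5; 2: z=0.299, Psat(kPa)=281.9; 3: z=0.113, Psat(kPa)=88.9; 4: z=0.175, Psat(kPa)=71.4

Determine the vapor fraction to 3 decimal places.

ψ = 0.288

Raoult's law: Kᵢ = Pᵢˢᵃᵗ/P = Pᵢˢᵃᵗ/229.0.
  K_1 = 335.5/229.0 = 1.46507, K_2 = 281.9/229.0 = 1.23100, K_3 = 88.9/229.0 = 0.38821, K_4 = 71.4/229.0 = 0.31179
Material balance + equilibrium reduce to Σ zᵢ(Kᵢ−1)/(1+ψ(Kᵢ−1)) = 0.
Feasibility: ΣzᵢKᵢ = 1.072, Σzᵢ/Kᵢ = 1.377 — both > 1, two phases present.
Newton iteration, ψ⁰ = 0.32:
  ψ = 0.320: g = -0.0089, g' = -0.283 → ψ = 0.289
  ψ = 0.289: g = -0.0001, g' = -0.275 → ψ = 0.288
Converged at ψ = 0.288.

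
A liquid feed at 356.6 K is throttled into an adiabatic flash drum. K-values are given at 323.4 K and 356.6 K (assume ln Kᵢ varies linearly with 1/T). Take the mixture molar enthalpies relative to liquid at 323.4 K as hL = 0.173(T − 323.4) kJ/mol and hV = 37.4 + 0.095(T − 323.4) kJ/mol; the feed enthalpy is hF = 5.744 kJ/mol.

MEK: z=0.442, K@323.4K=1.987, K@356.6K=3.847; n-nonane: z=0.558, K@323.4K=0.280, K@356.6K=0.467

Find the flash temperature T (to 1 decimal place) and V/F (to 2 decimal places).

T = 326.8 K, V/F = 0.14

Adiabatic flash: solve Rachford–Rice at each trial T, then check hF = ψ·hV(T) + (1−ψ)·hL(T).
  T = 323.4 K: K = (1.987, 0.280), RR gives ψ = 0.049, H_out = 1.815 kJ/mol
  T = 356.6 K: K = (3.847, 0.467), RR gives ψ = 0.633, H_out = 27.788 kJ/mol
  T = 340.0 K: K = (2.810, 0.366), RR gives ψ = 0.389, H_out = 16.917 kJ/mol
  T = 331.7 K: K = (2.373, 0.321), RR gives ψ = 0.245, H_out = 10.434 kJ/mol
  T = 327.5 K: K = (2.172, 0.300), RR gives ψ = 0.155, H_out = 6.460 kJ/mol
  T = 325.4 K: K = (2.076, 0.290), RR gives ψ = 0.103, H_out = 4.197 kJ/mol
Linear interpolation between T = 325.4 (H_out = 4.197) and T = 327.5 (H_out = 6.460) on hF = 5.744 gives T ≈ 326.8 K, at which ψ = 0.14.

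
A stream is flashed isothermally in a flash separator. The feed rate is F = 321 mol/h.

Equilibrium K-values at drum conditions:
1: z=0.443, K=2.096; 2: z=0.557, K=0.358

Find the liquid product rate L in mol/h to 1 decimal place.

Rachford–Rice: g(β) = Σ zᵢ(Kᵢ−1)/(1+β(Kᵢ−1)) = 0.
g(0) = ΣzᵢKᵢ − 1 = 0.128 and g(1) = 1 − Σzᵢ/Kᵢ = -0.767, so a root lies in (0, 1).
Binary case is linear: z₁(K₁−1)(1+β(K₂−1)) + z₂(K₂−1)(1+β(K₁−1)) = 0
⇒ β = [z₁(K₁−1)+z₂(K₂−1)] / [−(K₁−1)(K₂−1)] = 0.1279/0.7036 = 0.182
Then V = β·F = 0.1818·321 = 58.4 mol/h and L = F − V = 262.6 mol/h.

L = 262.6 mol/h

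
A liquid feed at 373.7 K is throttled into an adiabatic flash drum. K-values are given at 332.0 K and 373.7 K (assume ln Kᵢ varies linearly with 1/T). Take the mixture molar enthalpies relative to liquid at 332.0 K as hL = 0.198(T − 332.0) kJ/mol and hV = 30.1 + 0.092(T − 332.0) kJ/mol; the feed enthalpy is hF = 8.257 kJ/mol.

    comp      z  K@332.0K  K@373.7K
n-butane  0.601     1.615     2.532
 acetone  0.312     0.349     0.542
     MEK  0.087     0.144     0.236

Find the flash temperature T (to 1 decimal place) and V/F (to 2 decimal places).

T = 334.1 K, V/F = 0.26

Adiabatic flash: solve Rachford–Rice at each trial T, then check hF = ψ·hV(T) + (1−ψ)·hL(T).
  T = 332.0 K: K = (1.615, 0.349, 0.144), RR gives ψ = 0.213, H_out = 6.406 kJ/mol
  T = 373.7 K: K = (2.532, 0.542, 0.236), RR gives ψ = 0.822, H_out = 29.355 kJ/mol
  T = 352.9 K: K = (2.050, 0.441, 0.187), RR gives ψ = 0.580, H_out = 20.323 kJ/mol
  T = 342.4 K: K = (1.825, 0.393, 0.165), RR gives ψ = 0.424, H_out = 14.361 kJ/mol
  T = 337.2 K: K = (1.719, 0.371, 0.154), RR gives ψ = 0.329, H_out = 10.740 kJ/mol
  T = 334.6 K: K = (1.666, 0.360, 0.149), RR gives ψ = 0.274, H_out = 8.681 kJ/mol
  T = 333.3 K: K = (1.641, 0.354, 0.147), RR gives ψ = 0.244, H_out = 7.573 kJ/mol
Linear interpolation between T = 333.3 (H_out = 7.573) and T = 334.6 (H_out = 8.681) on hF = 8.257 gives T ≈ 334.1 K, at which ψ = 0.26.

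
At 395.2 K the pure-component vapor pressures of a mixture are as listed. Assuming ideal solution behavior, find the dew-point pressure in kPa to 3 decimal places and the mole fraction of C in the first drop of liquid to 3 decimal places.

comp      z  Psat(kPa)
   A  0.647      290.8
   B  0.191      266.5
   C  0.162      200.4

Pdew = 266.668 kPa, x_C = 0.216

At the dew point ψ → 1, so Σzᵢ/Kᵢ = 1 with Kᵢ = Pᵢˢᵃᵗ/P ⇒ 1/P = Σzᵢ/Pᵢˢᵃᵗ.
1/P = 0.647/290.8 + 0.191/266.5 + 0.162/200.4 = 0.003750 ⇒ P = 266.668 kPa
xᵢ = zᵢP/Pᵢˢᵃᵗ ⇒ x_C = 0.162·266.668/200.4 = 0.216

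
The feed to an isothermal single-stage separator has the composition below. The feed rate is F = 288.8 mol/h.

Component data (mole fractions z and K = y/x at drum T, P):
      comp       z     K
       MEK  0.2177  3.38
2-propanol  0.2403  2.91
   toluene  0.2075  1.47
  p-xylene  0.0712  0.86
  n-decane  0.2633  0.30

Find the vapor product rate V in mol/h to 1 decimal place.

V = 231.3 mol/h

Rachford–Rice: g(V/F) = Σ zᵢ(Kᵢ−1)/(1+V/F(Kᵢ−1)) = 0.
g(0) = ΣzᵢKᵢ − 1 = 0.8803 and g(1) = 1 − Σzᵢ/Kᵢ = -0.2486, so a root lies in (0, 1).
Newton–Raphson from V/F = 0.5:
  V/F = 0.5000: g = 0.25605, g' = -0.8235 → V/F = 0.8109
  V/F = 0.8109: g = -0.01003, g' = -0.9946 → V/F = 0.8008
Converged at V/F = 0.8008.
Then V = V/F·F = 0.8008·288.8 = 231.3 mol/h and L = F − V = 57.5 mol/h.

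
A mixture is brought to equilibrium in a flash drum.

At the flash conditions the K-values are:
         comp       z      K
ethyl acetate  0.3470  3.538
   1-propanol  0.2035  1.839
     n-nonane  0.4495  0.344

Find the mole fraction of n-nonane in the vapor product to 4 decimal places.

Iterate (Newton) starting at ψ = 0.5:
  ψ = 0.5000: g = 0.06962, g' = -0.9336 → ψ = 0.5746
  ψ = 0.5746: g = 0.00021, g' = -0.9333 → ψ = 0.5748
Converged at ψ = 0.5748.
Compositions from xᵢ = zᵢ/(1+ψ(Kᵢ−1)), yᵢ = Kᵢxᵢ:
  ethyl acetate: x = 0.1411, y = 0.4993
  1-propanol: x = 0.1373, y = 0.2525
  n-nonane: x = 0.7216, y = 0.2482

y_n-nonane = 0.2482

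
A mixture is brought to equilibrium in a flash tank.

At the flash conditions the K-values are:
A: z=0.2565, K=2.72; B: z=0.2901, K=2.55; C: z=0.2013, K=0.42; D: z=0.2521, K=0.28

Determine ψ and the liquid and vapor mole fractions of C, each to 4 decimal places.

ψ = 0.5472, x_C = 0.2949, y_C = 0.1239

Let ψ = V/F and solve Σ zᵢ(Kᵢ−1)/(1+ψ(Kᵢ−1)) = 0.
Feasibility: ΣzᵢKᵢ = 1.5926, Σzᵢ/Kᵢ = 1.5877 — both > 1, two phases present.
Newton–Raphson from ψ = 0.43:
  ψ = 0.4300: g = 0.10497, g' = -0.8961 → ψ = 0.5471
  ψ = 0.5471: g = 0.00007, g' = -0.9066 → ψ = 0.5472
Converged at ψ = 0.5472.
Compositions from xᵢ = zᵢ/(1+ψ(Kᵢ−1)), yᵢ = Kᵢxᵢ:
  A: x = 0.1321, y = 0.3594
  B: x = 0.1570, y = 0.4003
  C: x = 0.2949, y = 0.1239
  D: x = 0.4160, y = 0.1165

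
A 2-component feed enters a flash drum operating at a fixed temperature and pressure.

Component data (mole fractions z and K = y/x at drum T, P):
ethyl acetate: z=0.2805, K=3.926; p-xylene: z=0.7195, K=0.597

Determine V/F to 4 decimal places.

Rachford–Rice: g(V/F) = Σ zᵢ(Kᵢ−1)/(1+V/F(Kᵢ−1)) = 0.
g(0) = ΣzᵢKᵢ − 1 = 0.5308 and g(1) = 1 − Σzᵢ/Kᵢ = -0.2766, so a root lies in (0, 1).
Binary case is linear: z₁(K₁−1)(1+V/F(K₂−1)) + z₂(K₂−1)(1+V/F(K₁−1)) = 0
⇒ V/F = [z₁(K₁−1)+z₂(K₂−1)] / [−(K₁−1)(K₂−1)] = 0.53078/1.17918 = 0.4501

V/F = 0.4501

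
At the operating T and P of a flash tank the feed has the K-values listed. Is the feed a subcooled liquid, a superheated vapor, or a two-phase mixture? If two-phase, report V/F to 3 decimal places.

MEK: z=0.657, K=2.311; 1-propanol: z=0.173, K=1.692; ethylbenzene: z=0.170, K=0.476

ΣzᵢKᵢ = 1.892; Σzᵢ/Kᵢ = 0.744.
Since Σzᵢ/Kᵢ < 1 the mixture is above its dew point — single vapor phase.

superheated vapor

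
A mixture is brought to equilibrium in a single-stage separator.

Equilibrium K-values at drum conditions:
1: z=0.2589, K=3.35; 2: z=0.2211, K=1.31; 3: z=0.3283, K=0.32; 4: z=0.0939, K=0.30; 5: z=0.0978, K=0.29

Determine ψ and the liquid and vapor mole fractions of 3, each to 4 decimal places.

Material balance + equilibrium reduce to Σ zᵢ(Kᵢ−1)/(1+ψ(Kᵢ−1)) = 0.
Check two-phase: ΣzᵢKᵢ = 1.3185 > 1 and Σzᵢ/Kᵢ = 1.9222 > 1, so g(0) = 0.3185 > 0 and g(1) = -0.9222 < 0.
Iterate (Newton) starting at ψ = 0.6:
  ψ = 0.6000: g = -0.30115, g' = -0.9808 → ψ = 0.2930
  ψ = 0.2930: g = -0.02597, g' = -0.9075 → ψ = 0.2643
  ψ = 0.2643: g = 0.00033, g' = -0.9318 → ψ = 0.2647
Converged at ψ = 0.2647.
Compositions from xᵢ = zᵢ/(1+ψ(Kᵢ−1)), yᵢ = Kᵢxᵢ:
  1: x = 0.1596, y = 0.5347
  2: x = 0.2043, y = 0.2677
  3: x = 0.4004, y = 0.1281
  4: x = 0.1153, y = 0.0346
  5: x = 0.1204, y = 0.0349

ψ = 0.2647, x_3 = 0.4004, y_3 = 0.1281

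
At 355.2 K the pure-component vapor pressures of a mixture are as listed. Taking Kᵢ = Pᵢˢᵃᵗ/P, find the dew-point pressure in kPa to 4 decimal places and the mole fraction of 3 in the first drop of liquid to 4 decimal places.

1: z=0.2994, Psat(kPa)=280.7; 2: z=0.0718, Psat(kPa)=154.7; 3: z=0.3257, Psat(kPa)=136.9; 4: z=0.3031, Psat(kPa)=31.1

At the dew point ψ → 1, so Σzᵢ/Kᵢ = 1 with Kᵢ = Pᵢˢᵃᵗ/P ⇒ 1/P = Σzᵢ/Pᵢˢᵃᵗ.
1/P = 0.2994/280.7 + 0.0718/154.7 + 0.3257/136.9 + 0.3031/31.1 = 0.0136558 ⇒ P = 73.2288 kPa
xᵢ = zᵢP/Pᵢˢᵃᵗ ⇒ x_3 = 0.3257·73.2288/136.9 = 0.1742

Pdew = 73.2288 kPa, x_3 = 0.1742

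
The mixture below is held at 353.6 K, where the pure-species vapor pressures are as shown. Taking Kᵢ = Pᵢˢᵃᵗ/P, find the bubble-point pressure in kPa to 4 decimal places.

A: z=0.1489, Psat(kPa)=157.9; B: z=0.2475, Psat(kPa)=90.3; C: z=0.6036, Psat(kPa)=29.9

At the bubble point ψ → 0, so ΣzᵢKᵢ = 1 with Kᵢ = Pᵢˢᵃᵗ/P ⇒ P = ΣzᵢPᵢˢᵃᵗ.
P = 0.1489·157.9 + 0.2475·90.3 + 0.6036·29.9 = 63.9082 kPa

Pbub = 63.9082 kPa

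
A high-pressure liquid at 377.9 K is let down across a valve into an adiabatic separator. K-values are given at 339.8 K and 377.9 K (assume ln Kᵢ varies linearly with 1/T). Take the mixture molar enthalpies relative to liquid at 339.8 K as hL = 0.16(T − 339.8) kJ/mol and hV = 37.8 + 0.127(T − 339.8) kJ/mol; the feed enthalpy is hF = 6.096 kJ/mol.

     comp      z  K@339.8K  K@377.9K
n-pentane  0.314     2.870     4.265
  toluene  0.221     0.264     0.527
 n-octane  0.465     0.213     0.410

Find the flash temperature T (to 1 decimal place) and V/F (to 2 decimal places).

T = 349.5 K, V/F = 0.12

Adiabatic flash: solve Rachford–Rice at each trial T, then check hF = ψ·hV(T) + (1−ψ)·hL(T).
  T = 339.8 K: K = (2.870, 0.264, 0.213), RR gives ψ = 0.041, H_out = 1.536 kJ/mol
  T = 377.9 K: K = (4.265, 0.527, 0.410), RR gives ψ = 0.357, H_out = 19.145 kJ/mol
  T = 358.9 K: K = (3.537, 0.380, 0.301), RR gives ψ = 0.196, H_out = 10.329 kJ/mol
  T = 349.4 K: K = (3.197, 0.319, 0.255), RR gives ψ = 0.121, H_out = 6.070 kJ/mol
  T = 354.1 K: K = (3.364, 0.348, 0.277), RR gives ψ = 0.158, H_out = 8.190 kJ/mol
  T = 351.8 K: K = (3.282, 0.334, 0.266), RR gives ψ = 0.140, H_out = 7.158 kJ/mol
Linear interpolation between T = 349.4 (H_out = 6.070) and T = 351.8 (H_out = 7.158) on hF = 6.096 gives T ≈ 349.5 K, at which ψ = 0.12.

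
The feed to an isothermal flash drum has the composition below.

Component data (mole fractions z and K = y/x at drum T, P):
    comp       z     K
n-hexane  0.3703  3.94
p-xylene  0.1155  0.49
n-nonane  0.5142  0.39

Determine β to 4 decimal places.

Rachford–Rice: g(β) = Σ zᵢ(Kᵢ−1)/(1+β(Kᵢ−1)) = 0.
Feasibility: ΣzᵢKᵢ = 1.7161, Σzᵢ/Kᵢ = 1.6482 — both > 1, two phases present.
Newton iteration, β⁰ = 0.5:
  β = 0.5000: g = -0.08962, g' = -0.9749 → β = 0.4081
  β = 0.4081: g = 0.00291, g' = -1.0485 → β = 0.4109
Converged at β = 0.4109.

β = 0.4109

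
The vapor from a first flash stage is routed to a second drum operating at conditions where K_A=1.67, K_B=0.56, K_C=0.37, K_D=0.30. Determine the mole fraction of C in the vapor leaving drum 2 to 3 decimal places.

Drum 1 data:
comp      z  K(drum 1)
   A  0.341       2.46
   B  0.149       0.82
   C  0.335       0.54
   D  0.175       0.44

y_C (drum 2) = 0.097

Drum 1:
Material balance + equilibrium reduce to Σ zᵢ(Kᵢ−1)/(1+ψ₁(Kᵢ−1)) = 0.
g(0) = ΣzᵢKᵢ − 1 = 0.219 and g(1) = 1 − Σzᵢ/Kᵢ = -0.338, so a root lies in (0, 1).
Iterate (Newton) starting at ψ₁ = 0.36:
  ψ₁ = 0.360: g = -0.0098, g' = -0.506 → ψ₁ = 0.341
Converged at ψ₁ = 0.341.
Drum-1 compositions:
  A: x = 0.228, y = 0.560
  B: x = 0.159, y = 0.130
  C: x = 0.397, y = 0.215
  D: x = 0.216, y = 0.095
Drum-2 feed = drum-1 vapor: z₂ = (0.5601, 0.1302, 0.2145, 0.0952).
Drum 2:
Iterate (Newton) starting at ψ₂ = 0.65:
  ψ₂ = 0.650: g = -0.1699, g' = -0.573 → ψ₂ = 0.353
  ψ₂ = 0.353: g = -0.0267, g' = -0.423 → ψ₂ = 0.290
  ψ₂ = 0.290: g = -0.0004, g' = -0.410 → ψ₂ = 0.289
Converged at ψ₂ = 0.289.
  A: x = 0.469, y = 0.784
  B: x = 0.149, y = 0.084
  C: x = 0.262, y = 0.097
  D: x = 0.119, y = 0.036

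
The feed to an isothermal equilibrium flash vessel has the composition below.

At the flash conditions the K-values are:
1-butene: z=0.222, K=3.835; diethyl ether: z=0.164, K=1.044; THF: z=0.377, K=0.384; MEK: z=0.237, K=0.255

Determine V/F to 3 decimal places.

V/F = 0.145

Material balance + equilibrium reduce to Σ zᵢ(Kᵢ−1)/(1+V/F(Kᵢ−1)) = 0.
g(0) = ΣzᵢKᵢ − 1 = 0.228 and g(1) = 1 − Σzᵢ/Kᵢ = -1.126, so a root lies in (0, 1).
Iterate (Newton) starting at V/F = 0.36:
  V/F = 0.360: g = -0.2211, g' = -0.919 → V/F = 0.119
  V/F = 0.119: g = 0.0328, g' = -1.321 → V/F = 0.144
  V/F = 0.144: g = 0.0011, g' = -1.236 → V/F = 0.145
Converged at V/F = 0.145.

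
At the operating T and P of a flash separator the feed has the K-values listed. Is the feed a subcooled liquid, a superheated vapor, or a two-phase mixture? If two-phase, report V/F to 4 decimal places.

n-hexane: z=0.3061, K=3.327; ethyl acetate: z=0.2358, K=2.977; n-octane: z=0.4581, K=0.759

superheated vapor

ΣzᵢKᵢ = 2.0681; Σzᵢ/Kᵢ = 0.7748.
Since Σzᵢ/Kᵢ < 1 the mixture is above its dew point — single vapor phase.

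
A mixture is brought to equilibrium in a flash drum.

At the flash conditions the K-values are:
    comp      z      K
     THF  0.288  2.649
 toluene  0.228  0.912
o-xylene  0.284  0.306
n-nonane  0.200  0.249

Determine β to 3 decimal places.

Let β = V/F and solve Σ zᵢ(Kᵢ−1)/(1+β(Kᵢ−1)) = 0.
Feasibility: ΣzᵢKᵢ = 1.108, Σzᵢ/Kᵢ = 2.090 — both > 1, two phases present.
Newton iteration, β⁰ = 0.48:
  β = 0.480: g = -0.2863, g' = -0.829 → β = 0.135
  β = 0.135: g = -0.0163, g' = -0.832 → β = 0.115
Converged at β = 0.115.

β = 0.115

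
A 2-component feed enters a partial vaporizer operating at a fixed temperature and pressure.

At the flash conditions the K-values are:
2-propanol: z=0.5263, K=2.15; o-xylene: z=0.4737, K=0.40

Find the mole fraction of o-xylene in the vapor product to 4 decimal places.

Binary case is linear: z₁(K₁−1)(1+V/F(K₂−1)) + z₂(K₂−1)(1+V/F(K₁−1)) = 0
⇒ V/F = [z₁(K₁−1)+z₂(K₂−1)] / [−(K₁−1)(K₂−1)] = 0.32102/0.69000 = 0.4653
Compositions from xᵢ = zᵢ/(1+V/F(Kᵢ−1)), yᵢ = Kᵢxᵢ:
  2-propanol: x = 0.3429, y = 0.7371
  o-xylene: x = 0.6571, y = 0.2629

y_o-xylene = 0.2629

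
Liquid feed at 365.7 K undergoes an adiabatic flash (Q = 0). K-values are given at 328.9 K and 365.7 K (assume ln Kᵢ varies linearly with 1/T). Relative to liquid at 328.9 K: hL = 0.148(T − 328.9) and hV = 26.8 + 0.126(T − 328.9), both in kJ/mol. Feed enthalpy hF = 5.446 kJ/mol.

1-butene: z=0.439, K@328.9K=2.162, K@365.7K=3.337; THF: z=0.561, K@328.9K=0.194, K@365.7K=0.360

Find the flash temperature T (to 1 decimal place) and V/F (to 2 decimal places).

T = 336.7 K, V/F = 0.16

Adiabatic flash: solve Rachford–Rice at each trial T, then check hF = ψ·hV(T) + (1−ψ)·hL(T).
  T = 328.9 K: K = (2.162, 0.194), RR gives ψ = 0.062, H_out = 1.658 kJ/mol
  T = 365.7 K: K = (3.337, 0.360), RR gives ψ = 0.446, H_out = 17.035 kJ/mol
  T = 347.3 K: K = (2.717, 0.269), RR gives ψ = 0.274, H_out = 9.943 kJ/mol
  T = 338.1 K: K = (2.431, 0.229), RR gives ψ = 0.178, H_out = 6.087 kJ/mol
  T = 333.5 K: K = (2.295, 0.211), RR gives ψ = 0.123, H_out = 3.969 kJ/mol
  T = 335.8 K: K = (2.362, 0.220), RR gives ψ = 0.151, H_out = 5.048 kJ/mol
Linear interpolation between T = 335.8 (H_out = 5.048) and T = 338.1 (H_out = 6.087) on hF = 5.446 gives T ≈ 336.7 K, at which ψ = 0.16.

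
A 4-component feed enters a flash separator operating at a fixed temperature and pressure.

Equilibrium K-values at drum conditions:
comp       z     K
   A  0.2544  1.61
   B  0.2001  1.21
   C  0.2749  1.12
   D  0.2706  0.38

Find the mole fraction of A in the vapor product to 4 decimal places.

y_A = 0.3489

Newton–Raphson from V/F = 0.5:
  V/F = 0.5000: g = -0.05508, g' = -0.2848 → V/F = 0.3066
  V/F = 0.3066: g = -0.00512, g' = -0.2372 → V/F = 0.2850
  V/F = 0.2850: g = -0.00004, g' = -0.2337 → V/F = 0.2849
Converged at V/F = 0.2849.
Compositions from xᵢ = zᵢ/(1+V/F(Kᵢ−1)), yᵢ = Kᵢxᵢ:
  A: x = 0.2167, y = 0.3489
  B: x = 0.1888, y = 0.2285
  C: x = 0.2658, y = 0.2977
  D: x = 0.3286, y = 0.1249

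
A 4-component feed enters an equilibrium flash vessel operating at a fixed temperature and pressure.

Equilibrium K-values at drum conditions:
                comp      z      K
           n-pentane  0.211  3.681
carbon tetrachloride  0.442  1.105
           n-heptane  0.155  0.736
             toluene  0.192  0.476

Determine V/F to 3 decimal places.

Iterate (Newton) starting at V/F = 0.61:
  V/F = 0.610: g = 0.0616, g' = -0.352 → V/F = 0.785
  V/F = 0.785: g = 0.0025, g' = -0.331 → V/F = 0.793
Converged at V/F = 0.793.

V/F = 0.793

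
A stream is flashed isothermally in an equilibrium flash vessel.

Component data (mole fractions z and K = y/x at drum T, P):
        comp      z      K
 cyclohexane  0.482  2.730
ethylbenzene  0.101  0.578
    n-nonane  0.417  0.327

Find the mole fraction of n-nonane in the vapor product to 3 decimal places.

y_n-nonane = 0.199

Let β = V/F and solve Σ zᵢ(Kᵢ−1)/(1+β(Kᵢ−1)) = 0.
g(0) = ΣzᵢKᵢ − 1 = 0.511 and g(1) = 1 − Σzᵢ/Kᵢ = -0.627, so a root lies in (0, 1).
Newton–Raphson from β = 0.47:
  β = 0.470: g = -0.0037, g' = -0.871 → β = 0.466
Converged at β = 0.466.
Compositions from xᵢ = zᵢ/(1+β(Kᵢ−1)), yᵢ = Kᵢxᵢ:
  cyclohexane: x = 0.267, y = 0.729
  ethylbenzene: x = 0.126, y = 0.073
  n-nonane: x = 0.607, y = 0.199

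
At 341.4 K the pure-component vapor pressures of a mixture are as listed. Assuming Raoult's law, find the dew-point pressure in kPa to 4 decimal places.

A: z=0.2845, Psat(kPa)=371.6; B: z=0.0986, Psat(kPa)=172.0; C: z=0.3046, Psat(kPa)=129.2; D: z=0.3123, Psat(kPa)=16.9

Pdew = 45.0943 kPa

At the dew point ψ → 1, so Σzᵢ/Kᵢ = 1 with Kᵢ = Pᵢˢᵃᵗ/P ⇒ 1/P = Σzᵢ/Pᵢˢᵃᵗ.
1/P = 0.2845/371.6 + 0.0986/172.0 + 0.3046/129.2 + 0.3123/16.9 = 0.0221757 ⇒ P = 45.0943 kPa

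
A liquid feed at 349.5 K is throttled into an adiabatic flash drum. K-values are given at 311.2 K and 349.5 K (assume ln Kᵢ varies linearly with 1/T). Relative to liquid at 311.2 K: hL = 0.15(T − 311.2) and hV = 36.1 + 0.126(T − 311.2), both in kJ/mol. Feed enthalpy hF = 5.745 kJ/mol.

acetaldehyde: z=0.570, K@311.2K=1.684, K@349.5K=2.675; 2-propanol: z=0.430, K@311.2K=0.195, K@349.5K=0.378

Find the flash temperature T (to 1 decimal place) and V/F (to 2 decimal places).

T = 314.2 K, V/F = 0.15

Adiabatic flash: solve Rachford–Rice at each trial T, then check hF = ψ·hV(T) + (1−ψ)·hL(T).
  T = 311.2 K: K = (1.684, 0.195), RR gives ψ = 0.079, H_out = 2.867 kJ/mol
  T = 349.5 K: K = (2.675, 0.378), RR gives ψ = 0.660, H_out = 28.953 kJ/mol
  T = 330.4 K: K = (2.152, 0.277), RR gives ψ = 0.415, H_out = 17.679 kJ/mol
  T = 320.8 K: K = (1.911, 0.234), RR gives ψ = 0.272, H_out = 11.185 kJ/mol
  T = 316.0 K: K = (1.796, 0.214), RR gives ψ = 0.184, H_out = 7.357 kJ/mol
  T = 313.6 K: K = (1.739, 0.204), RR gives ψ = 0.135, H_out = 5.214 kJ/mol
Linear interpolation between T = 313.6 (H_out = 5.214) and T = 316.0 (H_out = 7.357) on hF = 5.745 gives T ≈ 314.2 K, at which ψ = 0.15.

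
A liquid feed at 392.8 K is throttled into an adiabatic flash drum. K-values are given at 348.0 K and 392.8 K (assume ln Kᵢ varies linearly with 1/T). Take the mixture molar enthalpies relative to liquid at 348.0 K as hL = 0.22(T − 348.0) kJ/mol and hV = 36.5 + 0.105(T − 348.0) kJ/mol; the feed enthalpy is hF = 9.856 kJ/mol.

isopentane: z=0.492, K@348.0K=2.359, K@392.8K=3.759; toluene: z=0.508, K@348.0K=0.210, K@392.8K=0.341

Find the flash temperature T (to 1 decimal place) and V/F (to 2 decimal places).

Adiabatic flash: solve Rachford–Rice at each trial T, then check hF = ψ·hV(T) + (1−ψ)·hL(T).
  T = 348.0 K: K = (2.359, 0.210), RR gives ψ = 0.249, H_out = 9.088 kJ/mol
  T = 392.8 K: K = (3.759, 0.341), RR gives ψ = 0.562, H_out = 27.488 kJ/mol
  T = 370.4 K: K = (3.020, 0.272), RR gives ψ = 0.424, H_out = 19.310 kJ/mol
  T = 359.2 K: K = (2.679, 0.240), RR gives ψ = 0.345, H_out = 14.601 kJ/mol
  T = 353.6 K: K = (2.517, 0.225), RR gives ψ = 0.300, H_out = 11.974 kJ/mol
  T = 350.8 K: K = (2.437, 0.217), RR gives ψ = 0.275, H_out = 10.568 kJ/mol
  T = 349.4 K: K = (2.398, 0.214), RR gives ψ = 0.262, H_out = 9.838 kJ/mol
Linear interpolation between T = 349.4 (H_out = 9.838) and T = 350.8 (H_out = 10.568) on hF = 9.856 gives T ≈ 349.4 K, at which ψ = 0.26.

T = 349.4 K, V/F = 0.26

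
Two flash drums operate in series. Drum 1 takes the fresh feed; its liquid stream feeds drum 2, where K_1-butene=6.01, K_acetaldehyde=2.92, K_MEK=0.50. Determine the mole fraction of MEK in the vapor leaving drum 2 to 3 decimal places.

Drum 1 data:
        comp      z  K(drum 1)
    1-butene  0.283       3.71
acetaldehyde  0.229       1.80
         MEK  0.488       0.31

y_MEK (drum 2) = 0.426

Drum 1:
Iterate (Newton) starting at ψ₁ = 0.47:
  ψ₁ = 0.470: g = -0.0279, g' = -0.988 → ψ₁ = 0.442
Converged at ψ₁ = 0.442.
Drum-1 compositions:
  1-butene: x = 0.129, y = 0.478
  acetaldehyde: x = 0.169, y = 0.305
  MEK: x = 0.702, y = 0.218
Drum-2 feed = drum-1 liquid: z₂ = (0.1288, 0.1692, 0.7020).
Drum 2:
Material balance + equilibrium reduce to Σ zᵢ(Kᵢ−1)/(1+ψ₂(Kᵢ−1)) = 0.
Check two-phase: ΣzᵢKᵢ = 1.619 > 1 and Σzᵢ/Kᵢ = 1.483 > 1, so g(0) = 0.619 > 0 and g(1) = -0.483 < 0.
Iterate (Newton) starting at ψ₂ = 0.5:
  ψ₂ = 0.500: g = -0.1182, g' = -0.738 → ψ₂ = 0.340
  ψ₂ = 0.340: g = 0.0125, g' = -0.926 → ψ₂ = 0.353
  ψ₂ = 0.353: g = 0.0002, g' = -0.902 → ψ₂ = 0.354
Converged at ψ₂ = 0.354.
  1-butene: x = 0.046, y = 0.279
  acetaldehyde: x = 0.101, y = 0.294
  MEK: x = 0.853, y = 0.426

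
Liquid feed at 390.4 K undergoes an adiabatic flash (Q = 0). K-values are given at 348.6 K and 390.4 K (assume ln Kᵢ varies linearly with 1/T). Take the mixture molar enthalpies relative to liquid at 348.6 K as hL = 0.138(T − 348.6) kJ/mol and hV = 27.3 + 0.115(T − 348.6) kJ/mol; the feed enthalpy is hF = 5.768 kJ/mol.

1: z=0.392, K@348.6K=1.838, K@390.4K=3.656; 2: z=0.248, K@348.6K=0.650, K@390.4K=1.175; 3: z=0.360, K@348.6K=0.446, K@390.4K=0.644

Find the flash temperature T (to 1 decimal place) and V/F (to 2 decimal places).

T = 351.0 K, V/F = 0.20

Adiabatic flash: solve Rachford–Rice at each trial T, then check hF = ψ·hV(T) + (1−ψ)·hL(T).
  T = 348.6 K: K = (1.838, 0.650, 0.446), RR gives ψ = 0.105, H_out = 2.871 kJ/mol
  T = 390.4 K: K = (3.656, 1.175, 0.644), RR gives ψ = 1.000, H_out = 32.107 kJ/mol
  T = 369.5 K: K = (2.643, 0.889, 0.542), RR gives ψ = 0.768, H_out = 23.470 kJ/mol
  T = 359.1 K: K = (2.218, 0.764, 0.493), RR gives ψ = 0.466, H_out = 14.049 kJ/mol
  T = 353.9 K: K = (2.024, 0.706, 0.470), RR gives ψ = 0.300, H_out = 8.880 kJ/mol
  T = 351.2 K: K = (1.928, 0.677, 0.457), RR gives ψ = 0.205, H_out = 5.944 kJ/mol
  T = 349.9 K: K = (1.882, 0.663, 0.452), RR gives ψ = 0.156, H_out = 4.442 kJ/mol
Linear interpolation between T = 349.9 (H_out = 4.442) and T = 351.2 (H_out = 5.944) on hF = 5.768 gives T ≈ 351.0 K, at which ψ = 0.20.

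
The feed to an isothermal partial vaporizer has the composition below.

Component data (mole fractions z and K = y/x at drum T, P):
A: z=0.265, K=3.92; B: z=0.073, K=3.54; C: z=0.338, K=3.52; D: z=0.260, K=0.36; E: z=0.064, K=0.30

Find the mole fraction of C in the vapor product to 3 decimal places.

Material balance + equilibrium reduce to Σ zᵢ(Kᵢ−1)/(1+V/F(Kᵢ−1)) = 0.
Feasibility: ΣzᵢKᵢ = 2.600, Σzᵢ/Kᵢ = 1.120 — both > 1, two phases present.
Newton iteration, V/F⁰ = 0.43:
  V/F = 0.430: g = 0.5468, g' = -1.313 → V/F = 0.846
  V/F = 0.846: g = 0.0806, g' = -1.150 → V/F = 0.917
  V/F = 0.917: g = -0.0039, g' = -1.273 → V/F = 0.913
Converged at V/F = 0.913.
Compositions from xᵢ = zᵢ/(1+V/F(Kᵢ−1)), yᵢ = Kᵢxᵢ:
  A: x = 0.072, y = 0.283
  B: x = 0.022, y = 0.078
  C: x = 0.102, y = 0.360
  D: x = 0.626, y = 0.225
  E: x = 0.177, y = 0.053

y_C = 0.360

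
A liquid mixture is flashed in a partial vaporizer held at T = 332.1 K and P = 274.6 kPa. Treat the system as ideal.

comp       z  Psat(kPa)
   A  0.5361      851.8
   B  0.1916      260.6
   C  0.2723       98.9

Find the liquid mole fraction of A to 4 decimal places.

x_A = 0.1903

Raoult's law: Kᵢ = Pᵢˢᵃᵗ/P = Pᵢˢᵃᵗ/274.6.
  K_A = 851.8/274.6 = 3.101966, K_B = 260.6/274.6 = 0.949017, K_C = 98.9/274.6 = 0.360160
Rachford–Rice: g(V/F) = Σ zᵢ(Kᵢ−1)/(1+V/F(Kᵢ−1)) = 0.
Feasibility: ΣzᵢKᵢ = 1.9429, Σzᵢ/Kᵢ = 1.1308 — both > 1, two phases present.
Iterate (Newton) starting at V/F = 0.5:
  V/F = 0.5000: g = 0.28321, g' = -0.8046 → V/F = 0.8520
  V/F = 0.8520: g = 0.01053, g' = -0.8434 → V/F = 0.8645
  V/F = 0.8645: g = -0.00008, g' = -0.8572 → V/F = 0.8644
Converged at V/F = 0.8644.
Compositions from xᵢ = zᵢ/(1+V/F(Kᵢ−1)), yᵢ = Kᵢxᵢ:
  A: x = 0.1903, y = 0.5904
  B: x = 0.2004, y = 0.1902
  C: x = 0.6092, y = 0.2194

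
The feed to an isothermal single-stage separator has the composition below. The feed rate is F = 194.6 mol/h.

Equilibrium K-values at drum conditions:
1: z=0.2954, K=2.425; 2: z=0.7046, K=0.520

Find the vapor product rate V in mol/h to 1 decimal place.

Material balance + equilibrium reduce to Σ zᵢ(Kᵢ−1)/(1+ψ(Kᵢ−1)) = 0.
Check two-phase: ΣzᵢKᵢ = 1.0827 > 1 and Σzᵢ/Kᵢ = 1.4768 > 1, so g(0) = 0.0827 > 0 and g(1) = -0.4768 < 0.
Newton–Raphson from ψ = 0.5:
  ψ = 0.5000: g = -0.19920, g' = -0.4856 → ψ = 0.0898
  ψ = 0.0898: g = 0.01976, g' = -0.6488 → ψ = 0.1202
  ψ = 0.1202: g = 0.00045, g' = -0.6200 → ψ = 0.1210
Converged at ψ = 0.1210.
Then V = ψ·F = 0.1210·194.6 = 23.5 mol/h and L = F − V = 171.1 mol/h.

V = 23.5 mol/h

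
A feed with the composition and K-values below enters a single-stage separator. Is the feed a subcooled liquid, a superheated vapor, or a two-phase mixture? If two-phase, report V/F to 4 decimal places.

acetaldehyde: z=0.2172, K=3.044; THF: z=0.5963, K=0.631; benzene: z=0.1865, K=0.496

ΣzᵢKᵢ = 1.1299; Σzᵢ/Kᵢ = 1.3924.
Both exceed 1, so a two-phase solution exists.
Let ψ = V/F and solve Σ zᵢ(Kᵢ−1)/(1+ψ(Kᵢ−1)) = 0.
Iterate (Newton) starting at ψ = 0.5:
  ψ = 0.5000: g = -0.17592, g' = -0.4287 → ψ = 0.0897
  ψ = 0.0897: g = 0.04919, g' = -0.7869 → ψ = 0.1522
  ψ = 0.1522: g = 0.00370, g' = -0.6747 → ψ = 0.1577
Converged at ψ = 0.1577.

two-phase, V/F = 0.1577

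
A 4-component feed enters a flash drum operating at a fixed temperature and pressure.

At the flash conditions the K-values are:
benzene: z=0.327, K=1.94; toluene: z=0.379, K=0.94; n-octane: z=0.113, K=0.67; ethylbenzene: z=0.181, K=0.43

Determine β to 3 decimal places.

Let β = V/F and solve Σ zᵢ(Kᵢ−1)/(1+β(Kᵢ−1)) = 0.
g(0) = ΣzᵢKᵢ − 1 = 0.144 and g(1) = 1 − Σzᵢ/Kᵢ = -0.161, so a root lies in (0, 1).
Newton–Raphson from β = 0.5:
  β = 0.500: g = -0.0033, g' = -0.268 → β = 0.488
Converged at β = 0.488.

β = 0.488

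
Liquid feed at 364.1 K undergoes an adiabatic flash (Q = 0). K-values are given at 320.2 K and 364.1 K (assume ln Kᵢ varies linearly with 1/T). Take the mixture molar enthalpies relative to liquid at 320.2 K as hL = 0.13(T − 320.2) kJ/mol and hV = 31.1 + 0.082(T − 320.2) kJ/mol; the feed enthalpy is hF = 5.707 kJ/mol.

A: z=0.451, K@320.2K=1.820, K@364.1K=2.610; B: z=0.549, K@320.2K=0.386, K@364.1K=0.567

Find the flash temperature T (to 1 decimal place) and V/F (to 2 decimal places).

T = 325.8 K, V/F = 0.16

Adiabatic flash: solve Rachford–Rice at each trial T, then check hF = ψ·hV(T) + (1−ψ)·hL(T).
  T = 320.2 K: K = (1.820, 0.386), RR gives ψ = 0.065, H_out = 2.022 kJ/mol
  T = 364.1 K: K = (2.610, 0.567), RR gives ψ = 0.701, H_out = 26.019 kJ/mol
  T = 342.1 K: K = (2.204, 0.473), RR gives ψ = 0.400, H_out = 14.881 kJ/mol
  T = 331.1 K: K = (2.008, 0.429), RR gives ψ = 0.245, H_out = 8.907 kJ/mol
  T = 325.6 K: K = (1.913, 0.407), RR gives ψ = 0.159, H_out = 5.602 kJ/mol
  T = 328.4 K: K = (1.961, 0.418), RR gives ψ = 0.204, H_out = 7.320 kJ/mol
  T = 327.0 K: K = (1.937, 0.412), RR gives ψ = 0.182, H_out = 6.471 kJ/mol
Linear interpolation between T = 325.6 (H_out = 5.602) and T = 327.0 (H_out = 6.471) on hF = 5.707 gives T ≈ 325.8 K, at which ψ = 0.16.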